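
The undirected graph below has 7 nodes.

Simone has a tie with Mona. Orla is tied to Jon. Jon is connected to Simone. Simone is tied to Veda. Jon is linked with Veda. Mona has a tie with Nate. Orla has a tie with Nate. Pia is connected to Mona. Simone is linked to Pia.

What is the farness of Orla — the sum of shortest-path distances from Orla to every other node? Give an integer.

11

Distances from Orla: Jon:1, Mona:2, Nate:1, Pia:3, Simone:2, Veda:2.
Sum = 1 + 2 + 1 + 3 + 2 + 2 = 11.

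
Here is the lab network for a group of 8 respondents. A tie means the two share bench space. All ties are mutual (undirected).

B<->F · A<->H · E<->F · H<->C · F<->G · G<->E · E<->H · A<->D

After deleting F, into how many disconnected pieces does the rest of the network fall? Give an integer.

2

Without F, the remaining ties split the others into: {A, C, D, E, G, H}; {B}.
That's 2 separate components.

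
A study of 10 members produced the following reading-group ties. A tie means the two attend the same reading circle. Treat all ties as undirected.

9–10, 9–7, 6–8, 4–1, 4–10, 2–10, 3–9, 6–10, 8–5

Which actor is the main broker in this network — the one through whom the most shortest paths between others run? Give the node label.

10

Unnormalized betweenness of each node: 1:0, 2:0, 3:0, 4:8, 5:0, 6:14, 7:0, 8:8, 9:15, 10:29.
10 has the largest value, 29, making it the main broker — the node through which the most shortest paths run.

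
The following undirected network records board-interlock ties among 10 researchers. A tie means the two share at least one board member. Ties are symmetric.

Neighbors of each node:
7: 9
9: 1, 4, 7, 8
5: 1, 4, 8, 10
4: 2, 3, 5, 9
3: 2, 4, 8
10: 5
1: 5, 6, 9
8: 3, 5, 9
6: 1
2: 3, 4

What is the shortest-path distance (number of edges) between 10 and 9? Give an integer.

One shortest route is 10 – 5 – 8 – 9, which uses 3 edges, and at distance 2 from 10 we only reach {1, 4, 8}, which does not include 9. So d(10,9) = 3.

3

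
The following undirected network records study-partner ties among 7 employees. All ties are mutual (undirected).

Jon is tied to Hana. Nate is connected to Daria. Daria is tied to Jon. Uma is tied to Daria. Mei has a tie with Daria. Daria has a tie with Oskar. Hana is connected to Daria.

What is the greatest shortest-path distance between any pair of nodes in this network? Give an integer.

2

Eccentricity of each node (its greatest distance to any other): Daria:1, Hana:2, Jon:2, Mei:2, Nate:2, Oskar:2, Uma:2.
The maximum eccentricity is 2, realized for instance by the pair Nate–Hana via Nate – Daria – Hana. So the diameter is 2.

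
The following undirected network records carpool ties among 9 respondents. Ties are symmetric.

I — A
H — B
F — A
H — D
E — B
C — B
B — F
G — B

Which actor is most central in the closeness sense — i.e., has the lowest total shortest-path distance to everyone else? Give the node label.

Farness (sum of distances to all others) for each node — A:20, B:12, C:19, D:24, E:19, F:15, G:19, H:17, I:27.
The smallest farness is 12, for B, so B has the highest closeness.

B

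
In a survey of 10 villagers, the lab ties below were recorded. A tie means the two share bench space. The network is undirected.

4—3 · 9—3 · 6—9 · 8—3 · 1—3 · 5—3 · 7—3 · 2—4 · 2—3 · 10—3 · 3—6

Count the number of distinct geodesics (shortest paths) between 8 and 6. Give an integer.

1

The shortest distance is 2, and the only length-2 path is 8–3–6. So there is exactly 1 shortest path.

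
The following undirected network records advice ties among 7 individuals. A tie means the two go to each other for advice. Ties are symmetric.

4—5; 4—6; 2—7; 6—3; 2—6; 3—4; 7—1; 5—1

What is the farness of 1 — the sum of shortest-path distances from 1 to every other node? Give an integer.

12

Distances from 1: 2:2, 3:3, 4:2, 5:1, 6:3, 7:1.
Sum = 2 + 3 + 2 + 1 + 3 + 1 = 12.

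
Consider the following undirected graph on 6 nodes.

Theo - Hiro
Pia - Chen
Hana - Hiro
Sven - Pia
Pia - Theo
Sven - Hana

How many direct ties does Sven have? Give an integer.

Sven is directly tied to Hana and Pia. That is 2 neighbors, so the degree of Sven is 2.

2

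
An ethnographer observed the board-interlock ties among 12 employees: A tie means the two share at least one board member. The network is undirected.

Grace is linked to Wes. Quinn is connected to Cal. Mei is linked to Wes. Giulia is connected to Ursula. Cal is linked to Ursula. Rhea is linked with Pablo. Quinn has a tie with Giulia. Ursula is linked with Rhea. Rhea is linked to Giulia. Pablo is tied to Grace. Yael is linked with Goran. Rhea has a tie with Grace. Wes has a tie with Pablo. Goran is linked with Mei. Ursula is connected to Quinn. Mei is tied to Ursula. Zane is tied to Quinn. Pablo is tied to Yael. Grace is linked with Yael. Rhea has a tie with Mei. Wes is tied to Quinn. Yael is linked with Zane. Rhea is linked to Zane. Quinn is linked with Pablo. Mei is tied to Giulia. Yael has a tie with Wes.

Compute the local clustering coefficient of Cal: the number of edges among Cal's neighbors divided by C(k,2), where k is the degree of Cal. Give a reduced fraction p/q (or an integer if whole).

Cal's neighbors: Quinn and Ursula (k = 2).
Possible neighbor pairs: C(2,2) = 1. Edges among them: Quinn–Ursula → e = 1.
Clustering(Cal) = 1/1.

1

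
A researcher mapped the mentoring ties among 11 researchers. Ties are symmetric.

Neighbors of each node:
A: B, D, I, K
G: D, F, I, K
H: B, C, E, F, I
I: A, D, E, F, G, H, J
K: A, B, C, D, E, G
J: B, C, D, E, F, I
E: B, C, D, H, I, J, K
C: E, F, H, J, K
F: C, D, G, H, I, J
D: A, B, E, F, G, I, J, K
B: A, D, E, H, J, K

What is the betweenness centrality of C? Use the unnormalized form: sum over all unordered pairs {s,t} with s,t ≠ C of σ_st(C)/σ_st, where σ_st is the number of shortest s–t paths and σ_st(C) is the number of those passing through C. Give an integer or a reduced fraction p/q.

79/60

Pairs whose geodesics pass through C — K–F: 1/3; K–J: 1/4; K–H: 1/3; F–E: 1/5; J–H: 1/5.
All other pairs contribute 0.
Summing the contributions gives betweenness(C) = 79/60.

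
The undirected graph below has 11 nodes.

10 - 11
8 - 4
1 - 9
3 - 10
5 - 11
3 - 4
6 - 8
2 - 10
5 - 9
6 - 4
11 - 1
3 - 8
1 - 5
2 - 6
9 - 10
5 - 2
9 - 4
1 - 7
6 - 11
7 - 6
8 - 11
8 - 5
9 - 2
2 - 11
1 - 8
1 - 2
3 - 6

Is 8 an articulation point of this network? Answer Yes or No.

Even without 8, every remaining node can still reach every other (the residual graph is connected), so 8 is not a cut vertex.

No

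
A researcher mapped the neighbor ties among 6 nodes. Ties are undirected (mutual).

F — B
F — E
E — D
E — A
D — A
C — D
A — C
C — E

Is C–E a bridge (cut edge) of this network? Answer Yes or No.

No

Even without that edge, C still reaches E via C – D – E, so the network stays connected. Not a bridge.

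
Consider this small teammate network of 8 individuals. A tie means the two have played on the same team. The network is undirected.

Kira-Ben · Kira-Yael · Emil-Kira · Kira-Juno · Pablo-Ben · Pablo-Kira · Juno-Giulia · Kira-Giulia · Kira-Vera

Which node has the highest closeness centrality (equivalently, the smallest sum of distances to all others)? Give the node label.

Kira

Farness (sum of distances to all others) for each node — Ben:12, Emil:13, Giulia:12, Juno:12, Kira:7, Pablo:12, Vera:13, Yael:13.
The smallest farness is 7, for Kira, so Kira has the highest closeness.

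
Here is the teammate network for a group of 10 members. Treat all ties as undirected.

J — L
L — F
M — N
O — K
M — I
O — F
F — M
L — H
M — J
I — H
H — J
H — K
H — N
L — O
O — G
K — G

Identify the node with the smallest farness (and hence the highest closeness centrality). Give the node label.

H

Farness (sum of distances to all others) for each node — F:15, G:20, H:13, I:18, J:16, K:16, L:14, M:16, N:18, O:16.
The smallest farness is 13, for H, so H has the highest closeness.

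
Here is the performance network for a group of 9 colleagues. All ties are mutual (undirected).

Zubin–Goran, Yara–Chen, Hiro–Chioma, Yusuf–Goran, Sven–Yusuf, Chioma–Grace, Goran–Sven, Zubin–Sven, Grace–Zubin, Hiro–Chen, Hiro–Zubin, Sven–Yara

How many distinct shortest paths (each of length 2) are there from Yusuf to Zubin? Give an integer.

2

The shortest distance is 2. The length-2 paths are: Yusuf–Sven–Zubin; Yusuf–Goran–Zubin.
That gives 2 distinct shortest paths.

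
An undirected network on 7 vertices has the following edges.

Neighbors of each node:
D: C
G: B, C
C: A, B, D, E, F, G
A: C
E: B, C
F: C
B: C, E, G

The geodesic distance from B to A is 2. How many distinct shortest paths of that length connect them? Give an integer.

The shortest distance is 2, and the only length-2 path is B–C–A. So there is exactly 1 shortest path.

1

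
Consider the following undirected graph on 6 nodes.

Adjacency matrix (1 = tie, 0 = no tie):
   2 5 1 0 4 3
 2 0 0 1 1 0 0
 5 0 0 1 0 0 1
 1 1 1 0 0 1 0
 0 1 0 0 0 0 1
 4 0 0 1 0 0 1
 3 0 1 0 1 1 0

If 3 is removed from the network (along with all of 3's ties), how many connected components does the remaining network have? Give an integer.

3's neighbors (0, 4, and 5) remain reachable from one another through other ties, so the rest of the network stays in one piece.

1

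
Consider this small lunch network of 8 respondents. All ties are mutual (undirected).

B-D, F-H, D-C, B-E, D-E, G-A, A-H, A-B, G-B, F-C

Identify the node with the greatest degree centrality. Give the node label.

B

Degrees — A:3, B:4, C:2, D:3, E:2, F:2, G:2, H:2.
The maximum is 4, attained only by B.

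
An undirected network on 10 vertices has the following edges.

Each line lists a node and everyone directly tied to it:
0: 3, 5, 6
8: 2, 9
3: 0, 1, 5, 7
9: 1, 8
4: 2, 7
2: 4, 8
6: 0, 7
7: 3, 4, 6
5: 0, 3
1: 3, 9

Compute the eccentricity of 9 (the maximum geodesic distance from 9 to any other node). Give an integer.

4

Distances from 9: 0:3, 1:1, 2:2, 3:2, 4:3, 5:3, 6:4, 7:3, 8:1.
The largest is 4 (to 6), so the eccentricity of 9 is 4.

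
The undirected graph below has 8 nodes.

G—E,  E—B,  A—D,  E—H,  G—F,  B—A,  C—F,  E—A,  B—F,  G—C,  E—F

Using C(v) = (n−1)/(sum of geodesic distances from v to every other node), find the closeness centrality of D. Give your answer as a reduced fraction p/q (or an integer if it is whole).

7/18

Distances from D: A:1, B:2, C:4, E:2, F:3, G:3, H:3. Sum = 18.
n = 8, so closeness = 7/18.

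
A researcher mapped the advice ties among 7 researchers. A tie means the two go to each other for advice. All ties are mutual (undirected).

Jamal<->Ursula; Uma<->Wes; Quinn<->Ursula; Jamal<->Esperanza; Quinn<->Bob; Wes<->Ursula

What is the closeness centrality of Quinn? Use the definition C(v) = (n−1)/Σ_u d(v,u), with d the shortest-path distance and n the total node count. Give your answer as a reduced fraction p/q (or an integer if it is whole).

1/2

Distances from Quinn: Bob:1, Esperanza:3, Jamal:2, Uma:3, Ursula:1, Wes:2. Sum = 12.
n = 7, so closeness = 6/12 = 1/2.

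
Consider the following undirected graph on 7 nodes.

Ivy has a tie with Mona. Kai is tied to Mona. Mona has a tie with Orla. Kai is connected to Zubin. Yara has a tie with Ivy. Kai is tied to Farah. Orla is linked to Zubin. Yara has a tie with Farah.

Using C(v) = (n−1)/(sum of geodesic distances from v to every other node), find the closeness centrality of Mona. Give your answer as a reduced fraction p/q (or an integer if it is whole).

2/3

Distances from Mona: Farah:2, Ivy:1, Kai:1, Orla:1, Yara:2, Zubin:2. Sum = 9.
n = 7, so closeness = 6/9 = 2/3.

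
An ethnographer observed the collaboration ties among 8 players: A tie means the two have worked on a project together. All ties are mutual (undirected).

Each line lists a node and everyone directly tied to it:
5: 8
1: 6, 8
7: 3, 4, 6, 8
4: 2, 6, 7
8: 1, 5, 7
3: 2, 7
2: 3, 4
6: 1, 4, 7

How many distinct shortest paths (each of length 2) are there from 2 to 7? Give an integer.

2

The shortest distance is 2. The length-2 paths are: 2–3–7; 2–4–7.
That gives 2 distinct shortest paths.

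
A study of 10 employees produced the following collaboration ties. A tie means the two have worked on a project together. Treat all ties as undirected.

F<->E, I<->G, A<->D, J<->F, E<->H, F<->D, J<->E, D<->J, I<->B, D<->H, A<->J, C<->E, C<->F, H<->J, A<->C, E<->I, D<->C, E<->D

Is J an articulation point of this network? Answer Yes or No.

No

Even without J, every remaining node can still reach every other (the residual graph is connected), so J is not a cut vertex.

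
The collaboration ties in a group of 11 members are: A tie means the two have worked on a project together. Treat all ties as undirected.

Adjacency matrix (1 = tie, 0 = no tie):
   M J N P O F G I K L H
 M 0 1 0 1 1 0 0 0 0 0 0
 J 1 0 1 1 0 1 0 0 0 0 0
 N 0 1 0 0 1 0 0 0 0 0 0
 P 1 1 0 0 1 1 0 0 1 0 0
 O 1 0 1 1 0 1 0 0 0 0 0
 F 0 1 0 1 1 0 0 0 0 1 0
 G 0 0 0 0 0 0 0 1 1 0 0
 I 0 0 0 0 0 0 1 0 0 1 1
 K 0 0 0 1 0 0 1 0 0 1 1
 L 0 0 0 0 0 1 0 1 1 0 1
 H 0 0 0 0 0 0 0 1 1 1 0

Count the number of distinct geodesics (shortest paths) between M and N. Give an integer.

The shortest distance is 2. The length-2 paths are: M–J–N; M–O–N.
That gives 2 distinct shortest paths.

2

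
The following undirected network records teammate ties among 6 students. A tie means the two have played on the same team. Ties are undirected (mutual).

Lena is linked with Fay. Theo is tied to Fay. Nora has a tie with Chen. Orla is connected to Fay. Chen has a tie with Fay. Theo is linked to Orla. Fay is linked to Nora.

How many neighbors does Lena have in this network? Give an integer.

Lena is directly tied to Fay. That is 1 neighbor, so the degree of Lena is 1.

1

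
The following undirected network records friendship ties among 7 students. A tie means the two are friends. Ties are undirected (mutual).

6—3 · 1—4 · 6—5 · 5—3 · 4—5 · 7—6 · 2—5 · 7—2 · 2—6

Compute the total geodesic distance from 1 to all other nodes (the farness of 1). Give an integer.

16

Distances from 1: 2:3, 3:3, 4:1, 5:2, 6:3, 7:4.
Sum = 3 + 3 + 1 + 2 + 3 + 4 = 16.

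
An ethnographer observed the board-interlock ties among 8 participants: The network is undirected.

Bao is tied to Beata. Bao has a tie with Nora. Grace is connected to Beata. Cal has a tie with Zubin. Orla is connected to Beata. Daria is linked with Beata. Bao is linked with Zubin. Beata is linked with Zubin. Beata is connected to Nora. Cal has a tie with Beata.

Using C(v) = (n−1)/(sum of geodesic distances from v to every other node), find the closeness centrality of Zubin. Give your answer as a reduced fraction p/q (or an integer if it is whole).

Distances from Zubin: Bao:1, Beata:1, Cal:1, Daria:2, Grace:2, Nora:2, Orla:2. Sum = 11.
n = 8, so closeness = 7/11.

7/11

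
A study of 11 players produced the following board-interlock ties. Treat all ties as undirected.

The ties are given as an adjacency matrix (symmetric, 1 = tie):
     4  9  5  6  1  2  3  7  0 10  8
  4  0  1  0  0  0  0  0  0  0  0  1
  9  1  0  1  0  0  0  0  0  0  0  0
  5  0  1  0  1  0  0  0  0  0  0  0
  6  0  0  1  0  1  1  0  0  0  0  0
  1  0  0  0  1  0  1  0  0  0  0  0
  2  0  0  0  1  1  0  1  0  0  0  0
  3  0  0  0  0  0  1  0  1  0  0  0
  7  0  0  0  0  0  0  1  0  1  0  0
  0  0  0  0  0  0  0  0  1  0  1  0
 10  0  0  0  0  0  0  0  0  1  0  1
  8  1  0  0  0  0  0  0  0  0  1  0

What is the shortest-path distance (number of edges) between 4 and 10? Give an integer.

2

One shortest route is 4 – 8 – 10, which uses 2 edges, and 4 and 10 are not directly tied, so nothing shorter exists. So d(4,10) = 2.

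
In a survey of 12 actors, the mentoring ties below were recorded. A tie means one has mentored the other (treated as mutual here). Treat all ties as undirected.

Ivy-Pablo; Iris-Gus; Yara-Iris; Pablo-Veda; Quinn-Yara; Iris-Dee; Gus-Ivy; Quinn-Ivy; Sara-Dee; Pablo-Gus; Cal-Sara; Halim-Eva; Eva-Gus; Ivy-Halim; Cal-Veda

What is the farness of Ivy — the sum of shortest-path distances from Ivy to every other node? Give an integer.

Distances from Ivy: Cal:3, Dee:3, Eva:2, Gus:1, Halim:1, Iris:2, Pablo:1, Quinn:1, Sara:4, Veda:2, Yara:2.
Sum = 3 + 3 + 2 + 1 + 1 + 2 + 1 + 1 + 4 + 2 + 2 = 22.

22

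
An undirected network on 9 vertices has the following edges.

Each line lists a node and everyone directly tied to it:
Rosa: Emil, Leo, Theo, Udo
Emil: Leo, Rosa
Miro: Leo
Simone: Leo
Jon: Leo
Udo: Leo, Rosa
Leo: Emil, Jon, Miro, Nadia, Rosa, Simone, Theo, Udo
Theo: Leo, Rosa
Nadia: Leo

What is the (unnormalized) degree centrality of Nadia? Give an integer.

Nadia is directly tied to Leo. That is 1 neighbor, so the degree of Nadia is 1.

1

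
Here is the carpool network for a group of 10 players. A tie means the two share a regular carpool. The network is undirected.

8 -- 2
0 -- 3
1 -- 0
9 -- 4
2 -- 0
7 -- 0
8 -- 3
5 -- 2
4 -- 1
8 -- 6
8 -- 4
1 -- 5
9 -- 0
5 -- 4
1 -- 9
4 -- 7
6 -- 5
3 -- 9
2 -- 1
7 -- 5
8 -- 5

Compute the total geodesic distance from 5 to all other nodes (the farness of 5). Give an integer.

Distances from 5: 0:2, 1:1, 2:1, 3:2, 4:1, 6:1, 7:1, 8:1, 9:2.
Sum = 2 + 1 + 1 + 2 + 1 + 1 + 1 + 1 + 2 = 12.

12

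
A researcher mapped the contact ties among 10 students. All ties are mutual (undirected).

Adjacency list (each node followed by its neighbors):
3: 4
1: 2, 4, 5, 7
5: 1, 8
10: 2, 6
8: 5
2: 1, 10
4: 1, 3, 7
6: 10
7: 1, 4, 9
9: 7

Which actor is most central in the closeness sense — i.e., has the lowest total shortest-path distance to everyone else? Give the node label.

Farness (sum of distances to all others) for each node — 1:15, 2:19, 3:27, 4:19, 5:21, 6:33, 7:19, 8:29, 9:27, 10:25.
The smallest farness is 15, for 1, so 1 has the highest closeness.

1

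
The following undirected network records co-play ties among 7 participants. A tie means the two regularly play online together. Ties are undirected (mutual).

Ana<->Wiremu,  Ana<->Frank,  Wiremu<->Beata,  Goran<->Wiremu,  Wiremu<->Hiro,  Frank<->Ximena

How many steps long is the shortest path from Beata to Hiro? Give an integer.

One shortest route is Beata – Wiremu – Hiro, which uses 2 edges, and Beata and Hiro are not directly tied, so nothing shorter exists. So d(Beata,Hiro) = 2.

2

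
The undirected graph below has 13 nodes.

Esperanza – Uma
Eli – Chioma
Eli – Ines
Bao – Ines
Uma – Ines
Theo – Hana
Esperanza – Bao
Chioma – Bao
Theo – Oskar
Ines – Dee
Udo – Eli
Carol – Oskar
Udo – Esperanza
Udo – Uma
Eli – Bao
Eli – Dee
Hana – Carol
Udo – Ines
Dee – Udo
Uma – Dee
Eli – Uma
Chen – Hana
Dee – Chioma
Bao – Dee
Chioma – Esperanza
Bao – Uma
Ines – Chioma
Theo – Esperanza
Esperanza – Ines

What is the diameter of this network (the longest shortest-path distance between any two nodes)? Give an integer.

Eccentricity of each node (its greatest distance to any other): Bao:4, Carol:5, Chen:5, Chioma:4, Dee:5, Eli:5, Esperanza:3, Hana:4, Ines:4, Oskar:4, Theo:3, Udo:4, Uma:4.
The maximum eccentricity is 5, realized for instance by the pair Carol–Dee via Carol – Hana – Theo – Esperanza – Chioma – Dee. So the diameter is 5.

5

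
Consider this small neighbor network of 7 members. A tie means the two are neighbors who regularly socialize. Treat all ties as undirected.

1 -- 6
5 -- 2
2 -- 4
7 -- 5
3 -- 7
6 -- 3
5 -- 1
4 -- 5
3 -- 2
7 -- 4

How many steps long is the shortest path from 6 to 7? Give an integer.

One shortest route is 6 – 3 – 7, which uses 2 edges, and 6 and 7 are not directly tied, so nothing shorter exists. So d(6,7) = 2.

2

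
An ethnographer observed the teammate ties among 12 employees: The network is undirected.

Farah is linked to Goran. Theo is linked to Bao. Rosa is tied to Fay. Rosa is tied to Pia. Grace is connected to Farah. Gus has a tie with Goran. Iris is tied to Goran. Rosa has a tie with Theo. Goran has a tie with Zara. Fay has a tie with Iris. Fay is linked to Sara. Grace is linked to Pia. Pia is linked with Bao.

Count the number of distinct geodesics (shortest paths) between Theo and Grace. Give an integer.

2

The shortest distance is 3. The length-3 paths are: Theo–Rosa–Pia–Grace; Theo–Bao–Pia–Grace.
That gives 2 distinct shortest paths.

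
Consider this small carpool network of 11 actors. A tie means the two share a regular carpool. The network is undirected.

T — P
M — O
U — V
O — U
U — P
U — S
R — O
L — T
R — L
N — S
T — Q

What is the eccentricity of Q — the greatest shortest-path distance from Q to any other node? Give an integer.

5

Distances from Q: L:2, M:5, N:5, O:4, P:2, R:3, S:4, T:1, U:3, V:4.
The largest is 5 (to N and M), so the eccentricity of Q is 5.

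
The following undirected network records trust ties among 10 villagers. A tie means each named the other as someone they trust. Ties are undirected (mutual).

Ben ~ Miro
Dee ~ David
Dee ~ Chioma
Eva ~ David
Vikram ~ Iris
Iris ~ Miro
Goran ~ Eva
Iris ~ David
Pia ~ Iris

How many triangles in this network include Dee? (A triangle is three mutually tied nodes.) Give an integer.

0

Dee's neighbors are Chioma and David, but none of them are tied to each other, so no triangle contains Dee.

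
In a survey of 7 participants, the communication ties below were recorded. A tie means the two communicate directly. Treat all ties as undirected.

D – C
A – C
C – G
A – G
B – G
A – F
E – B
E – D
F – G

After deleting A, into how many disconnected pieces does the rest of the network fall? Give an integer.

1

A's neighbors (C, F, and G) remain reachable from one another through other ties, so the rest of the network stays in one piece.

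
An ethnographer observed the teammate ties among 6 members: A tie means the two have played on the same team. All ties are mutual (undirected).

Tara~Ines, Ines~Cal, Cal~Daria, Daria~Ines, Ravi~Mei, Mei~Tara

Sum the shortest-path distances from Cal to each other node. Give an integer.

11

Distances from Cal: Daria:1, Ines:1, Mei:3, Ravi:4, Tara:2.
Sum = 1 + 1 + 3 + 4 + 2 = 11.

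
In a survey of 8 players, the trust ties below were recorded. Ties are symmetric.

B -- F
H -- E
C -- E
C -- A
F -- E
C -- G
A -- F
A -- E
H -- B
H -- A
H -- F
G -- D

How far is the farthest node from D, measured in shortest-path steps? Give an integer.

5

Distances from D: A:3, B:5, C:2, E:3, F:4, G:1, H:4.
The largest is 5 (to B), so the eccentricity of D is 5.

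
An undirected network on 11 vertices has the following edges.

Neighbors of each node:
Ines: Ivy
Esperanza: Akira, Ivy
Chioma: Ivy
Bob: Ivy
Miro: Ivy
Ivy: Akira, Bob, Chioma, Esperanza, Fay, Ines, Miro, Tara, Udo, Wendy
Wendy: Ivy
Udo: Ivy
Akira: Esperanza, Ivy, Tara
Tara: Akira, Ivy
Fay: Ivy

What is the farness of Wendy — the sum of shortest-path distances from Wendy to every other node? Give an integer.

19

Distances from Wendy: Akira:2, Bob:2, Chioma:2, Esperanza:2, Fay:2, Ines:2, Ivy:1, Miro:2, Tara:2, Udo:2.
Sum = 2 + 2 + 2 + 2 + 2 + 2 + 1 + 2 + 2 + 2 = 19.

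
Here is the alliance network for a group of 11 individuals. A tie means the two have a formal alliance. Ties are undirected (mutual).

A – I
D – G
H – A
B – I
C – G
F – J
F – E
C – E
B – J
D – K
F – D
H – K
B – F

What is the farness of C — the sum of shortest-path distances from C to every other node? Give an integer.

Distances from C: A:5, B:3, D:2, E:1, F:2, G:1, H:4, I:4, J:3, K:3.
Sum = 5 + 3 + 2 + 1 + 2 + 1 + 4 + 4 + 3 + 3 = 28.

28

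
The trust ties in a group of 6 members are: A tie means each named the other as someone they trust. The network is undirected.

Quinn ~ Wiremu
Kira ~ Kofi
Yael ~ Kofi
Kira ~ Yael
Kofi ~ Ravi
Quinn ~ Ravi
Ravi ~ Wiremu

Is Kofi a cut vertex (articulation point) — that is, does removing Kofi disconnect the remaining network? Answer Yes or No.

Yes

Removing Kofi leaves {Quinn, Ravi, and Wiremu} with no path to {Kira and Yael}, so the network splits into 2 components. Kofi is a cut vertex.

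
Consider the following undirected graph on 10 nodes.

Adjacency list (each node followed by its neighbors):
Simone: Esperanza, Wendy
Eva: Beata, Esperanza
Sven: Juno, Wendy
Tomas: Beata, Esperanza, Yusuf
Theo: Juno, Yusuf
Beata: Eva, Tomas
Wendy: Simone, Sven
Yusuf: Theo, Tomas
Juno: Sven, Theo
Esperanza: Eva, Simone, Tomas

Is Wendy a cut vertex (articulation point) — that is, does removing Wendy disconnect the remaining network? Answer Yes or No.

No

Even without Wendy, every remaining node can still reach every other (the residual graph is connected), so Wendy is not a cut vertex.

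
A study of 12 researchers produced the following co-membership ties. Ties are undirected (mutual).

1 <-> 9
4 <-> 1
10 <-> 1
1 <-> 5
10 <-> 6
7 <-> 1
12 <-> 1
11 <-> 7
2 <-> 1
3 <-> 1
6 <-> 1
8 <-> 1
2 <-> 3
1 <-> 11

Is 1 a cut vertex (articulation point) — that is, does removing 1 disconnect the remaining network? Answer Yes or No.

Yes

Removing 1 leaves {7 and 11} with no path to {12}, so the network splits into 8 components. 1 is a cut vertex.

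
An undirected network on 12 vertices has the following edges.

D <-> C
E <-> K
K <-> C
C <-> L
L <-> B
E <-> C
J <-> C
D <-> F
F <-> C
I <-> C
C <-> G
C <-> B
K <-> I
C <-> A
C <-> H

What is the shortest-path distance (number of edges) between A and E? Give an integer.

2

One shortest route is A – C – E, which uses 2 edges, and A and E are not directly tied, so nothing shorter exists. So d(A,E) = 2.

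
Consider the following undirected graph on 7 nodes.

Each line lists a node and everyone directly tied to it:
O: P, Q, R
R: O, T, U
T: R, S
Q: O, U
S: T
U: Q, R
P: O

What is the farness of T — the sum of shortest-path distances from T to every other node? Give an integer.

12

Distances from T: O:2, P:3, Q:3, R:1, S:1, U:2.
Sum = 2 + 3 + 3 + 1 + 1 + 2 = 12.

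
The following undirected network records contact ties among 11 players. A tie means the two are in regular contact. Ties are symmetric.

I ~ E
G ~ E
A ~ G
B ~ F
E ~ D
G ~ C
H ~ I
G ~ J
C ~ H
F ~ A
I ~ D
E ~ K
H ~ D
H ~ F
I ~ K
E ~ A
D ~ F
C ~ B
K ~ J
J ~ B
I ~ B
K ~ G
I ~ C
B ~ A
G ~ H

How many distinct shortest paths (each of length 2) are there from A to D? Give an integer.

2

The shortest distance is 2. The length-2 paths are: A–E–D; A–F–D.
That gives 2 distinct shortest paths.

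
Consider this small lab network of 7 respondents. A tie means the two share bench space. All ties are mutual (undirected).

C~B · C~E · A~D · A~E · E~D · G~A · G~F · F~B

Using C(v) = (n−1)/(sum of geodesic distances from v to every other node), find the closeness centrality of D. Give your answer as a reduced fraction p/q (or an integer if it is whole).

1/2

Distances from D: A:1, B:3, C:2, E:1, F:3, G:2. Sum = 12.
n = 7, so closeness = 6/12 = 1/2.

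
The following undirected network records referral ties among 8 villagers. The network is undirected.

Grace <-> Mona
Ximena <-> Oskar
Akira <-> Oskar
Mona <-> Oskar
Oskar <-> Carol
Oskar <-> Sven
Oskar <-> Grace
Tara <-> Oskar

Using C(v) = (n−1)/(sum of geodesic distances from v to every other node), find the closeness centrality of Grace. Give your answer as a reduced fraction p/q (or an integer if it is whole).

7/12

Distances from Grace: Akira:2, Carol:2, Mona:1, Oskar:1, Sven:2, Tara:2, Ximena:2. Sum = 12.
n = 8, so closeness = 7/12.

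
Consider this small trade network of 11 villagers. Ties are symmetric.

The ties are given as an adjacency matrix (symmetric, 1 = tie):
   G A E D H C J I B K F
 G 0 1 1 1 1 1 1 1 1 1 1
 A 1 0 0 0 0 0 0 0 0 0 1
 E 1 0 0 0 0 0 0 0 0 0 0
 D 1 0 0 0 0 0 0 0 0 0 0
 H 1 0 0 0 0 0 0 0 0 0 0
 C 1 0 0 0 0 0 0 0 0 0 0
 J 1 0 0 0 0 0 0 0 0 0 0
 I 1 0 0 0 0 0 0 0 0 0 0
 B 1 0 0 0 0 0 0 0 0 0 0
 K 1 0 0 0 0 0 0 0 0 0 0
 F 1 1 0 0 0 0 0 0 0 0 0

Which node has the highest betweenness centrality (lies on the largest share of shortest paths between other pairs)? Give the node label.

Unnormalized betweenness of each node: A:0, B:0, C:0, D:0, E:0, F:0, G:44, H:0, I:0, J:0, K:0.
G has the largest value, 44, making it the main broker — the node through which the most shortest paths run.

G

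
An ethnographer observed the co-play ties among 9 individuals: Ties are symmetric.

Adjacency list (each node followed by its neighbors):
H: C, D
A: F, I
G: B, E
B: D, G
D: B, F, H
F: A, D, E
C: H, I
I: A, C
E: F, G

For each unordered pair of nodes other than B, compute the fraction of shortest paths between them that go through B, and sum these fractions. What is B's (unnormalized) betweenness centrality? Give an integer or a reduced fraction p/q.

3

Pairs whose geodesics pass through B — H–G: 1; D–G: 1; G–C: 1.
All other pairs contribute 0.
Summing the contributions gives betweenness(B) = 3.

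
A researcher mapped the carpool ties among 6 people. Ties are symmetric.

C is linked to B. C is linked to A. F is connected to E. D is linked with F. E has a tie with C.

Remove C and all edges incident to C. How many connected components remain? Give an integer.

Without C, the remaining ties split the others into: {A}; {B}; {D, E, F}.
That's 3 separate components.

3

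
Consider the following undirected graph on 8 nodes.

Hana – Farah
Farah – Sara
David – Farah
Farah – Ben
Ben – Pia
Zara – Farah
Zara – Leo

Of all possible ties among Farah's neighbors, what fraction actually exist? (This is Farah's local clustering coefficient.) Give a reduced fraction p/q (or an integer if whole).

Farah's neighbors: Ben, David, Hana, Sara, and Zara (k = 5).
Possible neighbor pairs: C(5,2) = 10. Edges among them: none → e = 0.
Clustering(Farah) = 0/10 = 0.

0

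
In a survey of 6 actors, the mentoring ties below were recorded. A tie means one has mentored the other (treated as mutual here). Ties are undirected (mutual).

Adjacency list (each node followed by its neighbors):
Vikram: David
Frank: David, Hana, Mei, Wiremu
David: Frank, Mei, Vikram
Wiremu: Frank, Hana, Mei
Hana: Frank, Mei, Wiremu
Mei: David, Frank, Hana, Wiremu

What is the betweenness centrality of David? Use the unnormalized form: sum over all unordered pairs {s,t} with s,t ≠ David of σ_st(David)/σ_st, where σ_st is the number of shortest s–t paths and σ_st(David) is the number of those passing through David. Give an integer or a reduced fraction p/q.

Pairs whose geodesics pass through David — Frank–Vikram: 1; Hana–Vikram: 2/2; Wiremu–Vikram: 2/2; Mei–Vikram: 1.
All other pairs contribute 0.
Summing the contributions gives betweenness(David) = 4.

4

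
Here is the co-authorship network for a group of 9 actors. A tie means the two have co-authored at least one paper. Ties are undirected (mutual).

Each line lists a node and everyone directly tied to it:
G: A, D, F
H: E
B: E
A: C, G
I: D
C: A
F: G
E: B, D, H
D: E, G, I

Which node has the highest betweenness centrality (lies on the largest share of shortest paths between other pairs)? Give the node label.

Unnormalized betweenness of each node: A:7, B:0, C:0, D:19, E:13, F:0, G:17, H:0, I:0.
D has the largest value, 19, making it the main broker — the node through which the most shortest paths run.

D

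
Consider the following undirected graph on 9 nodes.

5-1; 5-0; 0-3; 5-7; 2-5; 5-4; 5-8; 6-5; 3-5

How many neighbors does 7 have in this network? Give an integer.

1

7 is directly tied to 5. That is 1 neighbor, so the degree of 7 is 1.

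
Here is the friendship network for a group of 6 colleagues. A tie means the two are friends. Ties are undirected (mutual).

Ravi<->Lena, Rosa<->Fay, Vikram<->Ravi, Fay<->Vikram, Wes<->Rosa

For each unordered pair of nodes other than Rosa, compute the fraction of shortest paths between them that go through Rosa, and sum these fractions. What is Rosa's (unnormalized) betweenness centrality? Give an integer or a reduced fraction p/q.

4

Pairs whose geodesics pass through Rosa — Lena–Wes: 1; Vikram–Wes: 1; Ravi–Wes: 1; Wes–Fay: 1.
All other pairs contribute 0.
Summing the contributions gives betweenness(Rosa) = 4.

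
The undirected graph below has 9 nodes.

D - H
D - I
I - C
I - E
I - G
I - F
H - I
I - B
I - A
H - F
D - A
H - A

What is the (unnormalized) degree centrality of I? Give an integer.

8

I is directly tied to A, B, C, D, E, F, G, and H. That is 8 neighbors, so the degree of I is 8.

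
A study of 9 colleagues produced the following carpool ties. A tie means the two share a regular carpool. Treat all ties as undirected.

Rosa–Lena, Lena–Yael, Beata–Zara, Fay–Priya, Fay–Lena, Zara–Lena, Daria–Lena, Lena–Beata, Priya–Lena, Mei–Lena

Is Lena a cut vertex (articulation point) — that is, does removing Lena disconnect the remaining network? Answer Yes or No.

Yes

Removing Lena leaves {Fay and Priya} with no path to {Beata and Zara}, so the network splits into 6 components. Lena is a cut vertex.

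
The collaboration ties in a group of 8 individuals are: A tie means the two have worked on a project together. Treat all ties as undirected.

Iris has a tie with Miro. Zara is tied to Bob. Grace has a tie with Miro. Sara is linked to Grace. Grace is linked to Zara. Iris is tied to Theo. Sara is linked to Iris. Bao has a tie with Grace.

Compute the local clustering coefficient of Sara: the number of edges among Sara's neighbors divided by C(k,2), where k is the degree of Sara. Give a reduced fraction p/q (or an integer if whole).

Sara's neighbors: Grace and Iris (k = 2).
Possible neighbor pairs: C(2,2) = 1. Edges among them: none → e = 0.
Clustering(Sara) = 0/1.

0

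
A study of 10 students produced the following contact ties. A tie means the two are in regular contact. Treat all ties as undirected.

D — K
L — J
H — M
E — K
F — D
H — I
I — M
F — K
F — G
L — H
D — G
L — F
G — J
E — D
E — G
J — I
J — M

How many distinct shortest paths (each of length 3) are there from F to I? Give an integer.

The shortest distance is 3. The length-3 paths are: F–G–J–I; F–L–J–I; F–L–H–I.
That gives 3 distinct shortest paths.

3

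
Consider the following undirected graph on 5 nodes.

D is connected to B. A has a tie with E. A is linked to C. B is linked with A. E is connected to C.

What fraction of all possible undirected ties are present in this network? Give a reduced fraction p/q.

There are 5 edges and 5 nodes, so the maximum possible is C(5,2) = 10.
Density = 5/10 = 1/2.

1/2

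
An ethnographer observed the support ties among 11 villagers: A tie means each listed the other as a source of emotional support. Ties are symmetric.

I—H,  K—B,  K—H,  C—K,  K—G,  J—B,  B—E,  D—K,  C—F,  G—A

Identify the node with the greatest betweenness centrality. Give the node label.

Unnormalized betweenness of each node: A:0, B:17, C:9, D:0, E:0, F:0, G:9, H:9, I:0, J:0, K:39.
K has the largest value, 39, making it the main broker — the node through which the most shortest paths run.

K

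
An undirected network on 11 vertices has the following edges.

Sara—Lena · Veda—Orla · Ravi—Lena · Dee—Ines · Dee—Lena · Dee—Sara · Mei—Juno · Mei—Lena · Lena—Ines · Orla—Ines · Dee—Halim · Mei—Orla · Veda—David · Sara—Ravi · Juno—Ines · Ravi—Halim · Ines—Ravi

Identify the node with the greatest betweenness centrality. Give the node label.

Unnormalized betweenness of each node: David:0, Dee:16/3, Halim:1/4, Ines:75/4, Juno:1/3, Lena:83/12, Mei:9/2, Orla:49/3, Ravi:16/3, Sara:1/4, Veda:9.
Ines has the largest value, 75/4, making it the main broker — the node through which the most shortest paths run.

Ines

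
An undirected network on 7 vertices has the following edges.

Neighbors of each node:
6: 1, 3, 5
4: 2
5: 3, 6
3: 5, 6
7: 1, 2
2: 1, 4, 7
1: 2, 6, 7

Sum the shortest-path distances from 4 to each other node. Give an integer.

Distances from 4: 1:2, 2:1, 3:4, 5:4, 6:3, 7:2.
Sum = 2 + 1 + 4 + 4 + 3 + 2 = 16.

16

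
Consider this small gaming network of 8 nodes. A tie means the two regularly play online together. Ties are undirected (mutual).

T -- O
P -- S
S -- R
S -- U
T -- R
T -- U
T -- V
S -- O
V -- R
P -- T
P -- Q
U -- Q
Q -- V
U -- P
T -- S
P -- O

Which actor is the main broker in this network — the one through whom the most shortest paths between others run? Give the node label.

T

Unnormalized betweenness of each node: O:0, P:13/6, Q:1, R:1/2, S:11/6, T:13/3, U:5/6, V:4/3.
T has the largest value, 13/3, making it the main broker — the node through which the most shortest paths run.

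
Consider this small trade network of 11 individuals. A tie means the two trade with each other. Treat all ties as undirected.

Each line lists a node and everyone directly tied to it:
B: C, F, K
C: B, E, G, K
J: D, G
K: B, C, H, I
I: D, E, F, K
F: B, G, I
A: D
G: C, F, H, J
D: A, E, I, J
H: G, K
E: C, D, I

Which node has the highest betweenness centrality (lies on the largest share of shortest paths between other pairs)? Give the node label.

Unnormalized betweenness of each node: A:0, B:1, C:17/3, D:34/3, E:19/6, F:19/6, G:8, H:5/6, I:9, J:3, K:35/6.
D has the largest value, 34/3, making it the main broker — the node through which the most shortest paths run.

D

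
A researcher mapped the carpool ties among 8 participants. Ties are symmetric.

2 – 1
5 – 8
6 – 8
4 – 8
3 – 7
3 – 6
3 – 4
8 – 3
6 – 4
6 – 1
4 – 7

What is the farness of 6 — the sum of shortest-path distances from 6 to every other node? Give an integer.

10

Distances from 6: 1:1, 2:2, 3:1, 4:1, 5:2, 7:2, 8:1.
Sum = 1 + 2 + 1 + 1 + 2 + 2 + 1 = 10.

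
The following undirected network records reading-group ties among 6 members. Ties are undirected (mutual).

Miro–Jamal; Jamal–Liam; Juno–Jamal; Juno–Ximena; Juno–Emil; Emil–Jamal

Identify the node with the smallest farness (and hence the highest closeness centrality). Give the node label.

Jamal

Farness (sum of distances to all others) for each node — Emil:8, Jamal:6, Juno:7, Liam:10, Miro:10, Ximena:11.
The smallest farness is 6, for Jamal, so Jamal has the highest closeness.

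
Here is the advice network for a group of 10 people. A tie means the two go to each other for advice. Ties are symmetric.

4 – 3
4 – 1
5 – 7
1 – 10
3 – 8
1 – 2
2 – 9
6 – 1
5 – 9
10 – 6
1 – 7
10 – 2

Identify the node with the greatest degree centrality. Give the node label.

Degrees — 1:5, 2:3, 3:2, 4:2, 5:2, 6:2, 7:2, 8:1, 9:2, 10:3.
The maximum is 5, attained only by 1.

1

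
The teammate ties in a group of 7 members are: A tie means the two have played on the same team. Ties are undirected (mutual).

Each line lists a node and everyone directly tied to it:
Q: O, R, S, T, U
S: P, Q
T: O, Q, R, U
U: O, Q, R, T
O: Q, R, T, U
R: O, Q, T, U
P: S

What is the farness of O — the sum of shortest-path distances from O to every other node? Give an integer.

9

Distances from O: P:3, Q:1, R:1, S:2, T:1, U:1.
Sum = 3 + 1 + 1 + 2 + 1 + 1 = 9.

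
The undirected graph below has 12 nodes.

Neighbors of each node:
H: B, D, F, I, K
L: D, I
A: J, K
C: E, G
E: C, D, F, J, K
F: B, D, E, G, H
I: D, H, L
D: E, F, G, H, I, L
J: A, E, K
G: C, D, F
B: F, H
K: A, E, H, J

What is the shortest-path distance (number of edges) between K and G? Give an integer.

3

One shortest route is K – E – D – G, which uses 3 edges, and at distance 2 from K we only reach {B, C, D, F, I}, which does not include G. So d(K,G) = 3.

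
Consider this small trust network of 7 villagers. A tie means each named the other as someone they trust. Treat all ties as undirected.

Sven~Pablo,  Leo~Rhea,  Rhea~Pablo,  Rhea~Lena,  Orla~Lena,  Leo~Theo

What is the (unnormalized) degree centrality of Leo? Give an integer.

Leo is directly tied to Rhea and Theo. That is 2 neighbors, so the degree of Leo is 2.

2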